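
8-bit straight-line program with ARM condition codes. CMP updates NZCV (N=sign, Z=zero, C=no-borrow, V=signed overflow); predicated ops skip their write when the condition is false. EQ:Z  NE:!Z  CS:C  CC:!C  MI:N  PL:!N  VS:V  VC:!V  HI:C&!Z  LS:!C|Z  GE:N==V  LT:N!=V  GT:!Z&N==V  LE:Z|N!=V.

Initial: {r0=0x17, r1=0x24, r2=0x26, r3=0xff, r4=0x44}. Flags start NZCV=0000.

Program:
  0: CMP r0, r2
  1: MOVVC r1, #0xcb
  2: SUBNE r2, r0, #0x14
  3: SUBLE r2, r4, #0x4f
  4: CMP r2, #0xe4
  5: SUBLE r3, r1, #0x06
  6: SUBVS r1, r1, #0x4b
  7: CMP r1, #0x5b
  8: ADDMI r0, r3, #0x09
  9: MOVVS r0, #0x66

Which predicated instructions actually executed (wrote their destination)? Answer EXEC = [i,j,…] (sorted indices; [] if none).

EXEC = [1,2,3,9]

0: ✓ CMP  NZCV=1000
1: ✓ MOVVC  r1←0xcb
2: ✓ SUBNE  r2←0x03
3: ✓ SUBLE  r2←0xf5
4: ✓ CMP  NZCV=0010
5: · SUBLE
6: · SUBVS
7: ✓ CMP  NZCV=0011
8: · ADDMI
9: ✓ MOVVS  r0←0x66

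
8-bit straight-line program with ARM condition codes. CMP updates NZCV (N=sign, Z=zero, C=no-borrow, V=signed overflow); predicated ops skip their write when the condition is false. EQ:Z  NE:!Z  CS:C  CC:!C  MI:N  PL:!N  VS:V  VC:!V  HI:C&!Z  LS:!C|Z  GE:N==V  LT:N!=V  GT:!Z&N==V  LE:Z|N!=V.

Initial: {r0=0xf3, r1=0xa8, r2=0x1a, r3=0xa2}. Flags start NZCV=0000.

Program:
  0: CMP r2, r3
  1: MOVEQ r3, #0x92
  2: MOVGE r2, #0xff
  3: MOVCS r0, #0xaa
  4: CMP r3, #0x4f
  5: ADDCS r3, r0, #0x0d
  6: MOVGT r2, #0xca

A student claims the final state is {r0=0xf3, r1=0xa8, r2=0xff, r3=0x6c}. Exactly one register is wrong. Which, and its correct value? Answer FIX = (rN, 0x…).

FIX = (r3, 0x00)

[0] flags=0000 → (cmp)
[1] flags=0000 EQ?F → skip
[2] flags=0000 GE?T → r2=0xff
[3] flags=0000 CS?F → skip
[4] flags=0011 → (cmp)
[5] flags=0011 CS?T → r3=0x00
[6] flags=0011 GT?F → skip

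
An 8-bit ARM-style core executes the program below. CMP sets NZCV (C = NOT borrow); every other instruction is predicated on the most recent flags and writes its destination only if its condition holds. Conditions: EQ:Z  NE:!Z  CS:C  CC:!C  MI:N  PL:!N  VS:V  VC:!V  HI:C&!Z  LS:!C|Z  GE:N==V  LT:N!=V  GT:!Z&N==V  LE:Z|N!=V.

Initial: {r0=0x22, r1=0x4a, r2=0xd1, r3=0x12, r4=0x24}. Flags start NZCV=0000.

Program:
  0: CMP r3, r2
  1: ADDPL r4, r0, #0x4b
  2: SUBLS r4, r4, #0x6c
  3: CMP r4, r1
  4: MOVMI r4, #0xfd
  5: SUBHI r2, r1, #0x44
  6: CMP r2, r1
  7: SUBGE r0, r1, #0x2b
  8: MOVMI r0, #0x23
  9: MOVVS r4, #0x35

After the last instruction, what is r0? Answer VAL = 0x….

VAL = 0x23

0: ✓ CMP  NZCV=0000
1: ✓ ADDPL  r4←0x6d
2: ✓ SUBLS  r4←0x01
3: ✓ CMP  NZCV=1000
4: ✓ MOVMI  r4←0xfd
5: · SUBHI
6: ✓ CMP  NZCV=1010
7: · SUBGE
8: ✓ MOVMI  r0←0x23
9: · MOVVS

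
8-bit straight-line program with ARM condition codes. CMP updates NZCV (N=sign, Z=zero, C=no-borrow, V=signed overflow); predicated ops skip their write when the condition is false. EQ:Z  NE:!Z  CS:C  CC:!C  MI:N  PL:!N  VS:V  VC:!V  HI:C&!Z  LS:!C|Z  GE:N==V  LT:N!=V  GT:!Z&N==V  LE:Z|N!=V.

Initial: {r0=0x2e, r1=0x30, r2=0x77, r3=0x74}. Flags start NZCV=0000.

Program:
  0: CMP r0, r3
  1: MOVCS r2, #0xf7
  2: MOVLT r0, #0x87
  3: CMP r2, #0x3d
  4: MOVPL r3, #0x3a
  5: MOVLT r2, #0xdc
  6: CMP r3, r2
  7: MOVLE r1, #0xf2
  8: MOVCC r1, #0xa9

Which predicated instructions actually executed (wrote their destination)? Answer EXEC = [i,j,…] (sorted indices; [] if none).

EXEC = [2,4,7,8]

[0] flags=1000 → (cmp)
[1] flags=1000 CS?F → skip
[2] flags=1000 LT?T → r0=0x87
[3] flags=0010 → (cmp)
[4] flags=0010 PL?T → r3=0x3a
[5] flags=0010 LT?F → skip
[6] flags=1000 → (cmp)
[7] flags=1000 LE?T → r1=0xf2
[8] flags=1000 CC?T → r1=0xa9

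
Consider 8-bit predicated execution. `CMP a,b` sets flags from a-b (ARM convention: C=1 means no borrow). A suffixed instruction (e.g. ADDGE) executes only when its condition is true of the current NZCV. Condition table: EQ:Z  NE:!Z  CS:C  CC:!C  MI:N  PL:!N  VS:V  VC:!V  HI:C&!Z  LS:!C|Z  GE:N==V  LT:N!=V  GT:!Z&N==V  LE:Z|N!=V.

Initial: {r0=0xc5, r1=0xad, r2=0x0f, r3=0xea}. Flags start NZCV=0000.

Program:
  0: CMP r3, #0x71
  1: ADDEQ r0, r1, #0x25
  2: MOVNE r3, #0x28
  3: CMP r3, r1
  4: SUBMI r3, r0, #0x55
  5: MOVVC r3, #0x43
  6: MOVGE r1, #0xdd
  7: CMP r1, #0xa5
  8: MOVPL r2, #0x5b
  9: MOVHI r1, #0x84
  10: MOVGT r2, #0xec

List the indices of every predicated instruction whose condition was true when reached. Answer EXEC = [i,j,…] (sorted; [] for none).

EXEC = [2,5,6,8,9,10]

[0] flags=0011 → (cmp)
[1] flags=0011 EQ?F → skip
[2] flags=0011 NE?T → r3=0x28
[3] flags=0000 → (cmp)
[4] flags=0000 MI?F → skip
[5] flags=0000 VC?T → r3=0x43
[6] flags=0000 GE?T → r1=0xdd
[7] flags=0010 → (cmp)
[8] flags=0010 PL?T → r2=0x5b
[9] flags=0010 HI?T → r1=0x84
[10] flags=0010 GT?T → r2=0xec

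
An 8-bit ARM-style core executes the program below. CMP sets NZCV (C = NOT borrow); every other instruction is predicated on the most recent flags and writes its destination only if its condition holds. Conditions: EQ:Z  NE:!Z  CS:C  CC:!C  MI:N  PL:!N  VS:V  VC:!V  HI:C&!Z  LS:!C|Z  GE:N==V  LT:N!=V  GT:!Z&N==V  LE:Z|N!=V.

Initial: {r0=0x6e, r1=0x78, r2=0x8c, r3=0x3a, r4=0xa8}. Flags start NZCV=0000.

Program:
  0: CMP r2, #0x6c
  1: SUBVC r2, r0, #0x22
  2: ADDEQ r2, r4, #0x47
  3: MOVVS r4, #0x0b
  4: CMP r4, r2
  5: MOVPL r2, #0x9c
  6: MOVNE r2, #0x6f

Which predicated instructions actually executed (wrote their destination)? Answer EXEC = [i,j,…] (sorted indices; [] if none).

EXEC = [3,5,6]

[0] flags=0011 → (cmp)
[1] flags=0011 VC?F → skip
[2] flags=0011 EQ?F → skip
[3] flags=0011 VS?T → r4=0x0b
[4] flags=0000 → (cmp)
[5] flags=0000 PL?T → r2=0x9c
[6] flags=0000 NE?T → r2=0x6f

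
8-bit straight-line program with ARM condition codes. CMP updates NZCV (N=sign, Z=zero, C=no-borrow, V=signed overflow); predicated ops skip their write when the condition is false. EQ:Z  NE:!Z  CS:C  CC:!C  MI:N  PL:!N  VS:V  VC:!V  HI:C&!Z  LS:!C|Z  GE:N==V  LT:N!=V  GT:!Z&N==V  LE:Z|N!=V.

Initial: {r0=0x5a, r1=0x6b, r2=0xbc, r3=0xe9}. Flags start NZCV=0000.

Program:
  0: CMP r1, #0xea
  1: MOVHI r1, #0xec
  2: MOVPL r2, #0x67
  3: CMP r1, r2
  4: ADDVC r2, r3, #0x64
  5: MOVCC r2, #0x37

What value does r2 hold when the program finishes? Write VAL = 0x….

[0] flags=1001 → (cmp)
[1] flags=1001 HI?F → skip
[2] flags=1001 PL?F → skip
[3] flags=1001 → (cmp)
[4] flags=1001 VC?F → skip
[5] flags=1001 CC?T → r2=0x37

VAL = 0x37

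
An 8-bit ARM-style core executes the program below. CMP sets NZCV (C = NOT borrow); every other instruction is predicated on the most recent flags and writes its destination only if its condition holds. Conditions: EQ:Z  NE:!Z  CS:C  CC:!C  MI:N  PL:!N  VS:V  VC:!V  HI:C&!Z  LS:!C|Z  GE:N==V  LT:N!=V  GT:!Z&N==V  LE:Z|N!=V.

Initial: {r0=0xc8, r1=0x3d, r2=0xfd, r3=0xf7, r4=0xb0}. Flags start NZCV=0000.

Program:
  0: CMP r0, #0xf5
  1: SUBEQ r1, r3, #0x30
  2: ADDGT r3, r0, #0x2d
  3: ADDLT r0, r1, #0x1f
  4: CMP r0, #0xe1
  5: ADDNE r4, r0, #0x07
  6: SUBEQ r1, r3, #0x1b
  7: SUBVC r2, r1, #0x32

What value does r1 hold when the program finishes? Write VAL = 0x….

[0] flags=1000 → (cmp)
[1] flags=1000 EQ?F → skip
[2] flags=1000 GT?F → skip
[3] flags=1000 LT?T → r0=0x5c
[4] flags=0000 → (cmp)
[5] flags=0000 NE?T → r4=0x63
[6] flags=0000 EQ?F → skip
[7] flags=0000 VC?T → r2=0x0b

VAL = 0x3d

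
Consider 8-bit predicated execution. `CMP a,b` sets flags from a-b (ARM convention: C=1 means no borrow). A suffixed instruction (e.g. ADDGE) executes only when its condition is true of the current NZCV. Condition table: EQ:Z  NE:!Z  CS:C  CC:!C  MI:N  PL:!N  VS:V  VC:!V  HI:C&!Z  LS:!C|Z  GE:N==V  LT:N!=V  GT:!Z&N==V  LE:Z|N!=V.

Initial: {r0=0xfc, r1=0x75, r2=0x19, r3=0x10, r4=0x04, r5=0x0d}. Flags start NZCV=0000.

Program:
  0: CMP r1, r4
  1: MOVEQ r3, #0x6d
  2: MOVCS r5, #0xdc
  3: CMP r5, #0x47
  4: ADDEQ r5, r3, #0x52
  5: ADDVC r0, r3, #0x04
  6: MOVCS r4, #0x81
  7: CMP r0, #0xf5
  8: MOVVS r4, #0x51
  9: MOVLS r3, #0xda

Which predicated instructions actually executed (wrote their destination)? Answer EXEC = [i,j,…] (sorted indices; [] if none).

0: ✓ CMP  NZCV=0010
1: · MOVEQ
2: ✓ MOVCS  r5←0xdc
3: ✓ CMP  NZCV=1010
4: · ADDEQ
5: ✓ ADDVC  r0←0x14
6: ✓ MOVCS  r4←0x81
7: ✓ CMP  NZCV=0000
8: · MOVVS
9: ✓ MOVLS  r3←0xda

EXEC = [2,5,6,9]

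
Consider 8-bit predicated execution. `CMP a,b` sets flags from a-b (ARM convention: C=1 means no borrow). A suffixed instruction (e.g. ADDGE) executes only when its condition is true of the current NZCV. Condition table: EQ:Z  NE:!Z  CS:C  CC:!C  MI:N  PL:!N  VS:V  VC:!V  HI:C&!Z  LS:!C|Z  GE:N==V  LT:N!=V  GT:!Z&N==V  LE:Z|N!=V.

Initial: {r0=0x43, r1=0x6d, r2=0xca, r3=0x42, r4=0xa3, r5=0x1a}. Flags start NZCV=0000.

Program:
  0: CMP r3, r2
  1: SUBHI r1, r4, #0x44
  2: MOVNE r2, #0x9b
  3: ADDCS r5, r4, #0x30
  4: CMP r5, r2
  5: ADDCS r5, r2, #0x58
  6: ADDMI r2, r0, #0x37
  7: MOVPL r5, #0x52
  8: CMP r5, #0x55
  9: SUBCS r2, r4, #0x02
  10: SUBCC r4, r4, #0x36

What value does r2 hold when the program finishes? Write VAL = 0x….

0: ✓ CMP  NZCV=0000
1: · SUBHI
2: ✓ MOVNE  r2←0x9b
3: · ADDCS
4: ✓ CMP  NZCV=0000
5: · ADDCS
6: · ADDMI
7: ✓ MOVPL  r5←0x52
8: ✓ CMP  NZCV=1000
9: · SUBCS
10: ✓ SUBCC  r4←0x6d

VAL = 0x9b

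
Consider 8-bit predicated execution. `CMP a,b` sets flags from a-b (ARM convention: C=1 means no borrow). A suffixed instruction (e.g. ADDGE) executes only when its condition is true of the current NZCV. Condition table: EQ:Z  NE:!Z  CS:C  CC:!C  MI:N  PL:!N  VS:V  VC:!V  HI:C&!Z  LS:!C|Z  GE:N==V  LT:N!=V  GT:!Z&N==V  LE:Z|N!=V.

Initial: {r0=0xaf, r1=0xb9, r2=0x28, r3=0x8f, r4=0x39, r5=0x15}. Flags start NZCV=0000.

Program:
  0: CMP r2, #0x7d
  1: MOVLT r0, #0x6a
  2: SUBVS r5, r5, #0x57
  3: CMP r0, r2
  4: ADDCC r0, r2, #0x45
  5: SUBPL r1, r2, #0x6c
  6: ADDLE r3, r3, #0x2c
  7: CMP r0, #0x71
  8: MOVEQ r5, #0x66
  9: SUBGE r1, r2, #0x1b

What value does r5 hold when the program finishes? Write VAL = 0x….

0: ✓ CMP  NZCV=1000
1: ✓ MOVLT  r0←0x6a
2: · SUBVS
3: ✓ CMP  NZCV=0010
4: · ADDCC
5: ✓ SUBPL  r1←0xbc
6: · ADDLE
7: ✓ CMP  NZCV=1000
8: · MOVEQ
9: · SUBGE

VAL = 0x15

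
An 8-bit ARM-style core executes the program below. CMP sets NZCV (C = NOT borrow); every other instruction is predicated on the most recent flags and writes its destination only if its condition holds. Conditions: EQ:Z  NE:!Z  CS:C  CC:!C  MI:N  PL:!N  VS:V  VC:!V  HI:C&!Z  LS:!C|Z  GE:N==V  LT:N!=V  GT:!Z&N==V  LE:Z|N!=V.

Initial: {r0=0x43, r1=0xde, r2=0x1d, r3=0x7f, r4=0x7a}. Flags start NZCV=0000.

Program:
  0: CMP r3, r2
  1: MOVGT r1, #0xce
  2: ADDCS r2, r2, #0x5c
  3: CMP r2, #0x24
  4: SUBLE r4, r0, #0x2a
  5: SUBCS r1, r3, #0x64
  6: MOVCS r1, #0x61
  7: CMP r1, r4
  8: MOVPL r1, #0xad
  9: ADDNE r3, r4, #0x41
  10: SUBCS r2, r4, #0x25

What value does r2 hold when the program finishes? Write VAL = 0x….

[0] flags=0010 → (cmp)
[1] flags=0010 GT?T → r1=0xce
[2] flags=0010 CS?T → r2=0x79
[3] flags=0010 → (cmp)
[4] flags=0010 LE?F → skip
[5] flags=0010 CS?T → r1=0x1b
[6] flags=0010 CS?T → r1=0x61
[7] flags=1000 → (cmp)
[8] flags=1000 PL?F → skip
[9] flags=1000 NE?T → r3=0xbb
[10] flags=1000 CS?F → skip

VAL = 0x79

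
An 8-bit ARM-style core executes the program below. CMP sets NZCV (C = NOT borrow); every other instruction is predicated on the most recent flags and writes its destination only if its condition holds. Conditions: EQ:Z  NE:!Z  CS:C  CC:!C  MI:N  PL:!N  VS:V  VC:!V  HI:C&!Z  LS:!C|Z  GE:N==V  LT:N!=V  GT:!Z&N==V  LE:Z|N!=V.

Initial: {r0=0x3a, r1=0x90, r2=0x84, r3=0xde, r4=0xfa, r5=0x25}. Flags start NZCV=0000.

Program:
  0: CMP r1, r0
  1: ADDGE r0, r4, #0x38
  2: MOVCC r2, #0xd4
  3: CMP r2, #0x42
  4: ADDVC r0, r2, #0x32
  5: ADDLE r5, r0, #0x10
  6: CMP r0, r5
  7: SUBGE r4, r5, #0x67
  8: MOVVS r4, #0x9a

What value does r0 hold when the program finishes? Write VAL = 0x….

VAL = 0x3a

0: ✓ CMP  NZCV=0011
1: · ADDGE
2: · MOVCC
3: ✓ CMP  NZCV=0011
4: · ADDVC
5: ✓ ADDLE  r5←0x4a
6: ✓ CMP  NZCV=1000
7: · SUBGE
8: · MOVVS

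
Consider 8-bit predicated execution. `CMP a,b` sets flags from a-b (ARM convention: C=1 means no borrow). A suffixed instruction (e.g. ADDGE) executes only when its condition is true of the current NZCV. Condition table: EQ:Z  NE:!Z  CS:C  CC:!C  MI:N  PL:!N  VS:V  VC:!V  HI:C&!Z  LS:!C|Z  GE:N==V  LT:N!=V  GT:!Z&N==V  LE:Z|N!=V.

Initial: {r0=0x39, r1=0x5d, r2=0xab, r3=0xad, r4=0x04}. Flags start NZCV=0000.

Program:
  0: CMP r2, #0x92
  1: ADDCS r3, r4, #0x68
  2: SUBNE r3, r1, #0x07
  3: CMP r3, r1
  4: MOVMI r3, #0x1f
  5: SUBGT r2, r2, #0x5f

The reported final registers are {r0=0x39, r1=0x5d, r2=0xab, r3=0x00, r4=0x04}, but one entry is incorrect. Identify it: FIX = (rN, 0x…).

FIX = (r3, 0x1f)

0: ✓ CMP  NZCV=0010
1: ✓ ADDCS  r3←0x6c
2: ✓ SUBNE  r3←0x56
3: ✓ CMP  NZCV=1000
4: ✓ MOVMI  r3←0x1f
5: · SUBGT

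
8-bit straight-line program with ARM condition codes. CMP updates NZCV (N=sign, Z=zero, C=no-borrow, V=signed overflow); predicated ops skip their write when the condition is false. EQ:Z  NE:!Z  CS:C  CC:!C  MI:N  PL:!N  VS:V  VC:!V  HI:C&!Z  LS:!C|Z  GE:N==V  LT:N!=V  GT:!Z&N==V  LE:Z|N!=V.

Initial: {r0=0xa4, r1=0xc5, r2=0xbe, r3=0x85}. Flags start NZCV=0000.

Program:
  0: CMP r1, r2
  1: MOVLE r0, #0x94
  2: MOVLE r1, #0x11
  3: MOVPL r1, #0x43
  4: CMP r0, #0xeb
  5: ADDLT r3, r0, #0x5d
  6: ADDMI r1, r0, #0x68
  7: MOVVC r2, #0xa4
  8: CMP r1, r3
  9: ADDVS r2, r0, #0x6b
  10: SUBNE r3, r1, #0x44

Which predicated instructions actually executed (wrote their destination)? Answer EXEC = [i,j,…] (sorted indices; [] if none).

0: ✓ CMP  NZCV=0010
1: · MOVLE
2: · MOVLE
3: ✓ MOVPL  r1←0x43
4: ✓ CMP  NZCV=1000
5: ✓ ADDLT  r3←0x01
6: ✓ ADDMI  r1←0x0c
7: ✓ MOVVC  r2←0xa4
8: ✓ CMP  NZCV=0010
9: · ADDVS
10: ✓ SUBNE  r3←0xc8

EXEC = [3,5,6,7,10]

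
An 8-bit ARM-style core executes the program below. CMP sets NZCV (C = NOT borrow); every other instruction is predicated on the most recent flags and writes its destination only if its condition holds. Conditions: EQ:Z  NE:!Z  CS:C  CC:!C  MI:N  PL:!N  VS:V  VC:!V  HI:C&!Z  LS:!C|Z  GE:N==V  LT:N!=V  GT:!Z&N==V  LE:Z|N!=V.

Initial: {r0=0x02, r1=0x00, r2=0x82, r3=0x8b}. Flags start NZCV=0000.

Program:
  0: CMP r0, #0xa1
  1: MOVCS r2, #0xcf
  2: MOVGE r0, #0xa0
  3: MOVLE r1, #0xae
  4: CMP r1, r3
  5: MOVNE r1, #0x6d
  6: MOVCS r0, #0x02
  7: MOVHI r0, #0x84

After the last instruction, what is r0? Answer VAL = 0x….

VAL = 0xa0

[0] flags=0000 → (cmp)
[1] flags=0000 CS?F → skip
[2] flags=0000 GE?T → r0=0xa0
[3] flags=0000 LE?F → skip
[4] flags=0000 → (cmp)
[5] flags=0000 NE?T → r1=0x6d
[6] flags=0000 CS?F → skip
[7] flags=0000 HI?F → skip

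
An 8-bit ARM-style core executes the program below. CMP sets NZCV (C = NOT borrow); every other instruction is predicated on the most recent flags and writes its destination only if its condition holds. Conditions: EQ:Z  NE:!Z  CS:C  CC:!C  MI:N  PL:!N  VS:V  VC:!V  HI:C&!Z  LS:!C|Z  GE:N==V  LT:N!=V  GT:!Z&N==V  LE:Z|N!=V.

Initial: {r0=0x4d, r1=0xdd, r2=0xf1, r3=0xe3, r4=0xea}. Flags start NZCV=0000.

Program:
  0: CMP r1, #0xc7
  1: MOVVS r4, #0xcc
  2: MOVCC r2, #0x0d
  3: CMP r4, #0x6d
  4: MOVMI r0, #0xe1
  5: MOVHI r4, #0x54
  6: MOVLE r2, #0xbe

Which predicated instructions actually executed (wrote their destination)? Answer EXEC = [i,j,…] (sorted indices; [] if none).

EXEC = [5,6]

0: ✓ CMP  NZCV=0010
1: · MOVVS
2: · MOVCC
3: ✓ CMP  NZCV=0011
4: · MOVMI
5: ✓ MOVHI  r4←0x54
6: ✓ MOVLE  r2←0xbe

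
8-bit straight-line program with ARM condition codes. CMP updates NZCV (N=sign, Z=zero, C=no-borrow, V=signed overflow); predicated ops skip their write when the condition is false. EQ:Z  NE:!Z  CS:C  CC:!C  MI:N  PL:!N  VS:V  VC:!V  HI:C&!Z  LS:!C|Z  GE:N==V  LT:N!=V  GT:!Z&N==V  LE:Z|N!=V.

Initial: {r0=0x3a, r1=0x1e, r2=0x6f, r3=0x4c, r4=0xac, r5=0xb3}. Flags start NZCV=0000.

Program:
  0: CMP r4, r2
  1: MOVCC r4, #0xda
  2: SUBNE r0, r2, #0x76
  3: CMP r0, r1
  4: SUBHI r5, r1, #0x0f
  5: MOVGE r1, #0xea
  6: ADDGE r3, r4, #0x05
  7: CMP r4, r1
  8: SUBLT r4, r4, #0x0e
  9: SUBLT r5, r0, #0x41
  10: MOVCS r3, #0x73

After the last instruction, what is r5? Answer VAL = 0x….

VAL = 0xb8

0: ✓ CMP  NZCV=0011
1: · MOVCC
2: ✓ SUBNE  r0←0xf9
3: ✓ CMP  NZCV=1010
4: ✓ SUBHI  r5←0x0f
5: · MOVGE
6: · ADDGE
7: ✓ CMP  NZCV=1010
8: ✓ SUBLT  r4←0x9e
9: ✓ SUBLT  r5←0xb8
10: ✓ MOVCS  r3←0x73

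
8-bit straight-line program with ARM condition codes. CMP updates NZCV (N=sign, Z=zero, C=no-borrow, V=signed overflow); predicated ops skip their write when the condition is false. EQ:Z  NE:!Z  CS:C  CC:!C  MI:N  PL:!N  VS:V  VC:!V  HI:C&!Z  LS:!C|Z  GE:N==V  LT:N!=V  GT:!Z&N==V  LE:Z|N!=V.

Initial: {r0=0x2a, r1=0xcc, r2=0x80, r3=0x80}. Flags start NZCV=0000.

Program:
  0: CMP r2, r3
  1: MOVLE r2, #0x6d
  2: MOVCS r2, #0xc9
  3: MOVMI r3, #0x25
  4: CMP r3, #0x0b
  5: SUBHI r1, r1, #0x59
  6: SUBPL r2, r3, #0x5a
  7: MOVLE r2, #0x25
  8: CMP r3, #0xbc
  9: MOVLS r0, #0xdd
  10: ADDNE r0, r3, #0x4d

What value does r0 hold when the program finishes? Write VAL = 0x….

VAL = 0xcd

[0] flags=0110 → (cmp)
[1] flags=0110 LE?T → r2=0x6d
[2] flags=0110 CS?T → r2=0xc9
[3] flags=0110 MI?F → skip
[4] flags=0011 → (cmp)
[5] flags=0011 HI?T → r1=0x73
[6] flags=0011 PL?T → r2=0x26
[7] flags=0011 LE?T → r2=0x25
[8] flags=1000 → (cmp)
[9] flags=1000 LS?T → r0=0xdd
[10] flags=1000 NE?T → r0=0xcd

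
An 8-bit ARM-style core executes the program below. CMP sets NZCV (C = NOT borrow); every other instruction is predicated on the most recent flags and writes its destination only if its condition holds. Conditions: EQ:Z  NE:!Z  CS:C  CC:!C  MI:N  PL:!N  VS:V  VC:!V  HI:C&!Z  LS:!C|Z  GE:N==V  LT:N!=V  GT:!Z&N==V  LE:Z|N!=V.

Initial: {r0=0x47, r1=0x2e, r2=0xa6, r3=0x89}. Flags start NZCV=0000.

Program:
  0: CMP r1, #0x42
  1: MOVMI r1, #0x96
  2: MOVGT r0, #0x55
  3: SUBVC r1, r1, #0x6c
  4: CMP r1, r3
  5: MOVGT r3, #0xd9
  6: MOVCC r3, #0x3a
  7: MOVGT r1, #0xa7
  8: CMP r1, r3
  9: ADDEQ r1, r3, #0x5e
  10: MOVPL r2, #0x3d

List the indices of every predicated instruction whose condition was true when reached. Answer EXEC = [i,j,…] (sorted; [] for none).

0: ✓ CMP  NZCV=1000
1: ✓ MOVMI  r1←0x96
2: · MOVGT
3: ✓ SUBVC  r1←0x2a
4: ✓ CMP  NZCV=1001
5: ✓ MOVGT  r3←0xd9
6: ✓ MOVCC  r3←0x3a
7: ✓ MOVGT  r1←0xa7
8: ✓ CMP  NZCV=0011
9: · ADDEQ
10: ✓ MOVPL  r2←0x3d

EXEC = [1,3,5,6,7,10]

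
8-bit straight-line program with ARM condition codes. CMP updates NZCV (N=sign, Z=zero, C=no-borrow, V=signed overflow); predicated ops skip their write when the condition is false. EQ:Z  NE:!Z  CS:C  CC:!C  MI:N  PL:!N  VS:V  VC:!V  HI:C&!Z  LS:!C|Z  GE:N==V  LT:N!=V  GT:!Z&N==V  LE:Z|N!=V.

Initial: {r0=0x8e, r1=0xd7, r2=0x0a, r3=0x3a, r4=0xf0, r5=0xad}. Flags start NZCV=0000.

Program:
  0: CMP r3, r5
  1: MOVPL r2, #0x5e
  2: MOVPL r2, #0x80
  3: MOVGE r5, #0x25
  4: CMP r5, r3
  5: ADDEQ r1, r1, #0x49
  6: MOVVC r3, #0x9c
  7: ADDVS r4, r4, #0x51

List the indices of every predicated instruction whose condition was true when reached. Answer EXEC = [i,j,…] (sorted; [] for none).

[0] flags=1001 → (cmp)
[1] flags=1001 PL?F → skip
[2] flags=1001 PL?F → skip
[3] flags=1001 GE?T → r5=0x25
[4] flags=1000 → (cmp)
[5] flags=1000 EQ?F → skip
[6] flags=1000 VC?T → r3=0x9c
[7] flags=1000 VS?F → skip

EXEC = [3,6]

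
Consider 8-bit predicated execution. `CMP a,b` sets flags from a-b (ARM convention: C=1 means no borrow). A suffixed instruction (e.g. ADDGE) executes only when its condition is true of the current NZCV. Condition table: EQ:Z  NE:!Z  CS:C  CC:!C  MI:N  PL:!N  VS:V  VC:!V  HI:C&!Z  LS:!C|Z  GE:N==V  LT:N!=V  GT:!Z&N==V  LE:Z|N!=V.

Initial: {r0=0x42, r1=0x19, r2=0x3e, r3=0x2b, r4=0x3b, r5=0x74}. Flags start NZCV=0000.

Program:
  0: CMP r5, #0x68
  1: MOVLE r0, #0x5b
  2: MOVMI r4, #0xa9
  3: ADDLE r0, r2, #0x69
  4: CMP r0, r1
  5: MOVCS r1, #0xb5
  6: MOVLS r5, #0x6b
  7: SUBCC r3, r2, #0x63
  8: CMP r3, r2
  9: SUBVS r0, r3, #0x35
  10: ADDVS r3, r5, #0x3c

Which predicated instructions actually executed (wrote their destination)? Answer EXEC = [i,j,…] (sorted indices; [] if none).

EXEC = [5]

[0] flags=0010 → (cmp)
[1] flags=0010 LE?F → skip
[2] flags=0010 MI?F → skip
[3] flags=0010 LE?F → skip
[4] flags=0010 → (cmp)
[5] flags=0010 CS?T → r1=0xb5
[6] flags=0010 LS?F → skip
[7] flags=0010 CC?F → skip
[8] flags=1000 → (cmp)
[9] flags=1000 VS?F → skip
[10] flags=1000 VS?F → skip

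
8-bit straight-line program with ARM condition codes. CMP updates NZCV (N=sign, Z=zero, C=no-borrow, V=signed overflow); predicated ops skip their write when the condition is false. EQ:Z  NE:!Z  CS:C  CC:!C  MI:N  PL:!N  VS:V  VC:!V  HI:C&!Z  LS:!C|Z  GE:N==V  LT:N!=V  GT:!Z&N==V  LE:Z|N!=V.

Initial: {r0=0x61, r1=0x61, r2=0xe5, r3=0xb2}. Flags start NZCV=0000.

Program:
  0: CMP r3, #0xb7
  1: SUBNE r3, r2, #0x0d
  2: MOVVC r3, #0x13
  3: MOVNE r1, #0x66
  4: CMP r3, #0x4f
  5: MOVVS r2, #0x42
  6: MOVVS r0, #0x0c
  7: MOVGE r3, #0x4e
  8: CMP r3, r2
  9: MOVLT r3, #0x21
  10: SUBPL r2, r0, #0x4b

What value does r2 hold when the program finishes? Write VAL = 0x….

VAL = 0x16

[0] flags=1000 → (cmp)
[1] flags=1000 NE?T → r3=0xd8
[2] flags=1000 VC?T → r3=0x13
[3] flags=1000 NE?T → r1=0x66
[4] flags=1000 → (cmp)
[5] flags=1000 VS?F → skip
[6] flags=1000 VS?F → skip
[7] flags=1000 GE?F → skip
[8] flags=0000 → (cmp)
[9] flags=0000 LT?F → skip
[10] flags=0000 PL?T → r2=0x16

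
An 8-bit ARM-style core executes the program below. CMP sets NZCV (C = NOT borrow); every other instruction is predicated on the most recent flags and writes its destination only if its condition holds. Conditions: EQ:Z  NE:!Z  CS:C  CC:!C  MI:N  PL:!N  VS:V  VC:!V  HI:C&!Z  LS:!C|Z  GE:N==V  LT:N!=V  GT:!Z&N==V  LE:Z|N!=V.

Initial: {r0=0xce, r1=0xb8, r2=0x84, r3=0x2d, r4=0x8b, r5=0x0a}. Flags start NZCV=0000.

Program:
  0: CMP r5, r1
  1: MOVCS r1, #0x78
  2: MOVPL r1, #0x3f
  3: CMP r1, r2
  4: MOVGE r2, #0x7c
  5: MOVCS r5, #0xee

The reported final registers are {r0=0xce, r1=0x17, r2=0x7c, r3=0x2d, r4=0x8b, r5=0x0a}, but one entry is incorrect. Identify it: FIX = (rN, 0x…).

FIX = (r1, 0x3f)

[0] flags=0000 → (cmp)
[1] flags=0000 CS?F → skip
[2] flags=0000 PL?T → r1=0x3f
[3] flags=1001 → (cmp)
[4] flags=1001 GE?T → r2=0x7c
[5] flags=1001 CS?F → skip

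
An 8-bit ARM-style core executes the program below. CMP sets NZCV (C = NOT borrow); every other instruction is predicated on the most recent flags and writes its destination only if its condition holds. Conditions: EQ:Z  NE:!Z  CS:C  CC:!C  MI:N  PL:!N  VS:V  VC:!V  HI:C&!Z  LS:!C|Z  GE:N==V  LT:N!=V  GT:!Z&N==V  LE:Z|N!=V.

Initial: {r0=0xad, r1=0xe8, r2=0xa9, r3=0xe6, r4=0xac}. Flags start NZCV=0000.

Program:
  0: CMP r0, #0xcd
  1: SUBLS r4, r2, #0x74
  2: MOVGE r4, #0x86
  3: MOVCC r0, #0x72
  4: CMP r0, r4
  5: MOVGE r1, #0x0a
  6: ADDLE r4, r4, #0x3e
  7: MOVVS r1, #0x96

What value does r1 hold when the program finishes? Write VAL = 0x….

VAL = 0x0a

0: ✓ CMP  NZCV=1000
1: ✓ SUBLS  r4←0x35
2: · MOVGE
3: ✓ MOVCC  r0←0x72
4: ✓ CMP  NZCV=0010
5: ✓ MOVGE  r1←0x0a
6: · ADDLE
7: · MOVVS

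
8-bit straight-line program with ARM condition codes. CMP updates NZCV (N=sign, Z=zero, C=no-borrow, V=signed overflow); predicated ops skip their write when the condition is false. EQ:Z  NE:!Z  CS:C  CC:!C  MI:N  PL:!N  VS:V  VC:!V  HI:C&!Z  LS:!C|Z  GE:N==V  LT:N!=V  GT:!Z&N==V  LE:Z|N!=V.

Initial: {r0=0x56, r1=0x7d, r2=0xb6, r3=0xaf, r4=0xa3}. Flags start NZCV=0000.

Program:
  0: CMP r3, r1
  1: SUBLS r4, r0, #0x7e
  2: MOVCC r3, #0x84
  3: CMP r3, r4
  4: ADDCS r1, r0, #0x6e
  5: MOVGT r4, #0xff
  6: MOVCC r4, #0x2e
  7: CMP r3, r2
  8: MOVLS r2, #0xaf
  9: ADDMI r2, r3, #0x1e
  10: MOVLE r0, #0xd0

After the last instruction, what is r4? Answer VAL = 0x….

0: ✓ CMP  NZCV=0011
1: · SUBLS
2: · MOVCC
3: ✓ CMP  NZCV=0010
4: ✓ ADDCS  r1←0xc4
5: ✓ MOVGT  r4←0xff
6: · MOVCC
7: ✓ CMP  NZCV=1000
8: ✓ MOVLS  r2←0xaf
9: ✓ ADDMI  r2←0xcd
10: ✓ MOVLE  r0←0xd0

VAL = 0xff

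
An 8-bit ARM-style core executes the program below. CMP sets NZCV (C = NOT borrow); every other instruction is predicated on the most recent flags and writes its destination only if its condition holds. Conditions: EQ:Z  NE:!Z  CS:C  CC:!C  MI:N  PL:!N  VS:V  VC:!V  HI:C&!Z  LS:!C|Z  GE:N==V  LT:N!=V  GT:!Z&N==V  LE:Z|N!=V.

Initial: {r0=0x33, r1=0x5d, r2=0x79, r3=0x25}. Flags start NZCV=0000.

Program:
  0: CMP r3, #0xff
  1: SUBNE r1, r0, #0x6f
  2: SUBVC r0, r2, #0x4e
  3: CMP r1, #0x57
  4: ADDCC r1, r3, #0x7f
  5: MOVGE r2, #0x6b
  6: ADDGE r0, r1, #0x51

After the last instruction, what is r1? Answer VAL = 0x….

0: ✓ CMP  NZCV=0000
1: ✓ SUBNE  r1←0xc4
2: ✓ SUBVC  r0←0x2b
3: ✓ CMP  NZCV=0011
4: · ADDCC
5: · MOVGE
6: · ADDGE

VAL = 0xc4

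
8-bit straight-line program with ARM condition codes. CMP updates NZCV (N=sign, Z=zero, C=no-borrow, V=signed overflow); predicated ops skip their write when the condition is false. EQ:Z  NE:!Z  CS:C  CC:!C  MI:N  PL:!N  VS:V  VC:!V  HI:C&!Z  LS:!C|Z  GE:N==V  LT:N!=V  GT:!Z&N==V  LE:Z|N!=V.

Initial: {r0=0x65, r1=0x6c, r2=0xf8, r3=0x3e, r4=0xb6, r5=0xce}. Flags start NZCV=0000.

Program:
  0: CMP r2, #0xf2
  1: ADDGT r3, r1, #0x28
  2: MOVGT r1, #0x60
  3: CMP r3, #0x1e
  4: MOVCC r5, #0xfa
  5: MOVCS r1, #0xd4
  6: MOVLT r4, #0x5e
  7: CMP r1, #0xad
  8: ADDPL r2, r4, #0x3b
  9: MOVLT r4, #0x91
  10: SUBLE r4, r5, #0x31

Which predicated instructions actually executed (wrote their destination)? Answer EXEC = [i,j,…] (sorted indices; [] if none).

EXEC = [1,2,5,6,8]

0: ✓ CMP  NZCV=0010
1: ✓ ADDGT  r3←0x94
2: ✓ MOVGT  r1←0x60
3: ✓ CMP  NZCV=0011
4: · MOVCC
5: ✓ MOVCS  r1←0xd4
6: ✓ MOVLT  r4←0x5e
7: ✓ CMP  NZCV=0010
8: ✓ ADDPL  r2←0x99
9: · MOVLT
10: · SUBLE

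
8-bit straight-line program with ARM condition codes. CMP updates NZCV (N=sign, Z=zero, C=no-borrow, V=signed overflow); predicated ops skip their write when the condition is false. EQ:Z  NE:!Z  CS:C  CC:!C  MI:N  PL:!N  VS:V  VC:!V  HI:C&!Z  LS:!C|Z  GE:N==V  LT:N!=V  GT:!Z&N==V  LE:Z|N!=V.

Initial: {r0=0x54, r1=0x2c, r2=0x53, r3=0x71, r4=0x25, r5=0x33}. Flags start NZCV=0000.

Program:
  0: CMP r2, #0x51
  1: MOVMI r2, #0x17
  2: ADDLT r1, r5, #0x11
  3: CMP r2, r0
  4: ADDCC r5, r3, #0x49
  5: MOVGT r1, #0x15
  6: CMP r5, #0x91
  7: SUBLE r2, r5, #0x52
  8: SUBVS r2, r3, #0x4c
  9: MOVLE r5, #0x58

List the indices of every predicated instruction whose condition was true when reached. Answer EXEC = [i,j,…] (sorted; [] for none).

EXEC = [4]

[0] flags=0010 → (cmp)
[1] flags=0010 MI?F → skip
[2] flags=0010 LT?F → skip
[3] flags=1000 → (cmp)
[4] flags=1000 CC?T → r5=0xba
[5] flags=1000 GT?F → skip
[6] flags=0010 → (cmp)
[7] flags=0010 LE?F → skip
[8] flags=0010 VS?F → skip
[9] flags=0010 LE?F → skip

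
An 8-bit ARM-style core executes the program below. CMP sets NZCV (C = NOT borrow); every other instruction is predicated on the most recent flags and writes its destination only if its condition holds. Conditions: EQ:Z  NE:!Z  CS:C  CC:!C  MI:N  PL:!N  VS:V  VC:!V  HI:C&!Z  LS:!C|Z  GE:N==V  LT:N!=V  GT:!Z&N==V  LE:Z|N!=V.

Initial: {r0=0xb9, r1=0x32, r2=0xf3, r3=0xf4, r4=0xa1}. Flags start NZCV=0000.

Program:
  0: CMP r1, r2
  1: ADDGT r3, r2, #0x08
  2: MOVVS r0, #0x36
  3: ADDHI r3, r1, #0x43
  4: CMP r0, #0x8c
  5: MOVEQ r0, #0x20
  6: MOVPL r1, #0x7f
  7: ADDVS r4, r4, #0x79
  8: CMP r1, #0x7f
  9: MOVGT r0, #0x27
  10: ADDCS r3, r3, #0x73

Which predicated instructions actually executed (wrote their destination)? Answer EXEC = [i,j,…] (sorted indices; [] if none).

0: ✓ CMP  NZCV=0000
1: ✓ ADDGT  r3←0xfb
2: · MOVVS
3: · ADDHI
4: ✓ CMP  NZCV=0010
5: · MOVEQ
6: ✓ MOVPL  r1←0x7f
7: · ADDVS
8: ✓ CMP  NZCV=0110
9: · MOVGT
10: ✓ ADDCS  r3←0x6e

EXEC = [1,6,10]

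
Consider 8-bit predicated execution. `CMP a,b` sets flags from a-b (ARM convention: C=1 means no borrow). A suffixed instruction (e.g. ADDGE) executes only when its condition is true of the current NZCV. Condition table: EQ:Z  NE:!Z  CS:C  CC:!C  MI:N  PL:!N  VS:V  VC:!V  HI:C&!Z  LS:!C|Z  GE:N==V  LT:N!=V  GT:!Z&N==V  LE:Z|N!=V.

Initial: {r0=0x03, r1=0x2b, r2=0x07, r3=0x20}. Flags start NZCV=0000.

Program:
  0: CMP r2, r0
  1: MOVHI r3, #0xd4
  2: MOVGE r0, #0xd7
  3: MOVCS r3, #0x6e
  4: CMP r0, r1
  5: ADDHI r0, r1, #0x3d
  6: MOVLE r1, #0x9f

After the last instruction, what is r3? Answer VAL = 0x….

[0] flags=0010 → (cmp)
[1] flags=0010 HI?T → r3=0xd4
[2] flags=0010 GE?T → r0=0xd7
[3] flags=0010 CS?T → r3=0x6e
[4] flags=1010 → (cmp)
[5] flags=1010 HI?T → r0=0x68
[6] flags=1010 LE?T → r1=0x9f

VAL = 0x6e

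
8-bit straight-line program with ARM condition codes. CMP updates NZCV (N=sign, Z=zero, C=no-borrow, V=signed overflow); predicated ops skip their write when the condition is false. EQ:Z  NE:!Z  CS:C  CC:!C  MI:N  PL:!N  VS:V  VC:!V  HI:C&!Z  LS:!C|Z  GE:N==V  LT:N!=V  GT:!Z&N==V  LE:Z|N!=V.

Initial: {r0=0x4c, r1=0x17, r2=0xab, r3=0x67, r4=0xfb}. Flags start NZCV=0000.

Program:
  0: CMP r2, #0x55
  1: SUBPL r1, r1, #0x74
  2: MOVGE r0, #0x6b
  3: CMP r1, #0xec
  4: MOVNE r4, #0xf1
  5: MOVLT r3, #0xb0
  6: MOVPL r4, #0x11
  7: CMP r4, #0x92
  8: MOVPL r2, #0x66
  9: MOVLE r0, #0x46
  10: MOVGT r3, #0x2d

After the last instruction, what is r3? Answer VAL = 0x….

[0] flags=0011 → (cmp)
[1] flags=0011 PL?T → r1=0xa3
[2] flags=0011 GE?F → skip
[3] flags=1000 → (cmp)
[4] flags=1000 NE?T → r4=0xf1
[5] flags=1000 LT?T → r3=0xb0
[6] flags=1000 PL?F → skip
[7] flags=0010 → (cmp)
[8] flags=0010 PL?T → r2=0x66
[9] flags=0010 LE?F → skip
[10] flags=0010 GT?T → r3=0x2d

VAL = 0x2d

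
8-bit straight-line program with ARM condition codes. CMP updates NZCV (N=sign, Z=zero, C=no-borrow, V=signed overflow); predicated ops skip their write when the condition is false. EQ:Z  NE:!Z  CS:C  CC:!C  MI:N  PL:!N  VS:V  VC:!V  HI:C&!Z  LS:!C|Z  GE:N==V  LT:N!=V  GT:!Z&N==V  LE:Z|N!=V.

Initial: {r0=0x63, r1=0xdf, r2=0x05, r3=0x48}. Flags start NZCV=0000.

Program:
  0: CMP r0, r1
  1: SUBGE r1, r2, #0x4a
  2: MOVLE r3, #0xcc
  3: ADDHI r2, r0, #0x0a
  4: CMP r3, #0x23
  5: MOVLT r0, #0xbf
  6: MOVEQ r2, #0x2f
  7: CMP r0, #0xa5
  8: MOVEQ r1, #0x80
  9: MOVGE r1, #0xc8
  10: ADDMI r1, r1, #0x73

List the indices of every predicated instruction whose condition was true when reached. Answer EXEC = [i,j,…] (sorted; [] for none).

EXEC = [1,9,10]

[0] flags=1001 → (cmp)
[1] flags=1001 GE?T → r1=0xbb
[2] flags=1001 LE?F → skip
[3] flags=1001 HI?F → skip
[4] flags=0010 → (cmp)
[5] flags=0010 LT?F → skip
[6] flags=0010 EQ?F → skip
[7] flags=1001 → (cmp)
[8] flags=1001 EQ?F → skip
[9] flags=1001 GE?T → r1=0xc8
[10] flags=1001 MI?T → r1=0x3b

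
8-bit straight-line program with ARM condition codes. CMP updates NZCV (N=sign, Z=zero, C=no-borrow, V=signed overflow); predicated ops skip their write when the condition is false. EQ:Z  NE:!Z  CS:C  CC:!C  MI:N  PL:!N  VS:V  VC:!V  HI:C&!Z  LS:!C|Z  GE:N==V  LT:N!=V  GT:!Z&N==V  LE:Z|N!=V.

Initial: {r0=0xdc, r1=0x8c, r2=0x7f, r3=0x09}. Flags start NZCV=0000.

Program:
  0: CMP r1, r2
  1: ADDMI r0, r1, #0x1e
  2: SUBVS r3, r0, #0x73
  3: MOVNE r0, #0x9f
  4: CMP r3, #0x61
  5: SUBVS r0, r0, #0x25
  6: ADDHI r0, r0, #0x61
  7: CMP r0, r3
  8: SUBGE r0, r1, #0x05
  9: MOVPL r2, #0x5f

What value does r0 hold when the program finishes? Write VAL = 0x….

VAL = 0x00

0: ✓ CMP  NZCV=0011
1: · ADDMI
2: ✓ SUBVS  r3←0x69
3: ✓ MOVNE  r0←0x9f
4: ✓ CMP  NZCV=0010
5: · SUBVS
6: ✓ ADDHI  r0←0x00
7: ✓ CMP  NZCV=1000
8: · SUBGE
9: · MOVPL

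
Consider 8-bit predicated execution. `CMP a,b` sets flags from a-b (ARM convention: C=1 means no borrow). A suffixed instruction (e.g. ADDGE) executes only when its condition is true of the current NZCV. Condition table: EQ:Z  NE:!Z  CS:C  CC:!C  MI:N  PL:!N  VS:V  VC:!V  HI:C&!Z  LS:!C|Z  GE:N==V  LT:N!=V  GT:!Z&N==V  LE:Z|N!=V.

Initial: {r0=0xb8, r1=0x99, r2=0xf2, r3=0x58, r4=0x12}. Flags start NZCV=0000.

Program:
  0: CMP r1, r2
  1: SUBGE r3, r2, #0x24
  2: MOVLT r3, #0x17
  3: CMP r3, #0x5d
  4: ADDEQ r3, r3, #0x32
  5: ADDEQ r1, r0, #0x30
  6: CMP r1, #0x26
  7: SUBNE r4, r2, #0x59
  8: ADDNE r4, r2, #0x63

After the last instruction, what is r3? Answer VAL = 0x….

0: ✓ CMP  NZCV=1000
1: · SUBGE
2: ✓ MOVLT  r3←0x17
3: ✓ CMP  NZCV=1000
4: · ADDEQ
5: · ADDEQ
6: ✓ CMP  NZCV=0011
7: ✓ SUBNE  r4←0x99
8: ✓ ADDNE  r4←0x55

VAL = 0x17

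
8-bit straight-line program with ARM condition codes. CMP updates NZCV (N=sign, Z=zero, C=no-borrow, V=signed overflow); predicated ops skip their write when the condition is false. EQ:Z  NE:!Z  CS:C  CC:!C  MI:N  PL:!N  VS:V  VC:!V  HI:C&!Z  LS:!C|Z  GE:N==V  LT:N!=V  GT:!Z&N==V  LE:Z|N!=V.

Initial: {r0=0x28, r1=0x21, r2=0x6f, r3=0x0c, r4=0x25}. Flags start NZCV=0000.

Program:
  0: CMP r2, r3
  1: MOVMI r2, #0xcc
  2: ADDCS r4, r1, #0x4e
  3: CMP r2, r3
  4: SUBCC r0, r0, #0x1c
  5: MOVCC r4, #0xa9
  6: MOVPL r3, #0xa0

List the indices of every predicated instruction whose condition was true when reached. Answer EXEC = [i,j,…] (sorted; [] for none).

EXEC = [2,6]

[0] flags=0010 → (cmp)
[1] flags=0010 MI?F → skip
[2] flags=0010 CS?T → r4=0x6f
[3] flags=0010 → (cmp)
[4] flags=0010 CC?F → skip
[5] flags=0010 CC?F → skip
[6] flags=0010 PL?T → r3=0xa0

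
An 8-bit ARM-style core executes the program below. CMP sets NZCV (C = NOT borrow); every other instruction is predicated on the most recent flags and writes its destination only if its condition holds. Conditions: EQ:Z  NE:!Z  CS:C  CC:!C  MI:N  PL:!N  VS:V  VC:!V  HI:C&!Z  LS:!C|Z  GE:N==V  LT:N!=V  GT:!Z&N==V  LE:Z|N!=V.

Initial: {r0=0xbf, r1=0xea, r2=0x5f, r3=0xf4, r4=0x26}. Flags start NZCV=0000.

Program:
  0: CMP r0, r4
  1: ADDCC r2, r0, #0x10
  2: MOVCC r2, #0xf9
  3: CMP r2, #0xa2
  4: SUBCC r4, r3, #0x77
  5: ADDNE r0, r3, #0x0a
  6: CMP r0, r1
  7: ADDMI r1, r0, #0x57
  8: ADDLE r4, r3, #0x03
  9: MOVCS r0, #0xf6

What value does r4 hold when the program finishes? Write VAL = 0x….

VAL = 0x7d

0: ✓ CMP  NZCV=1010
1: · ADDCC
2: · MOVCC
3: ✓ CMP  NZCV=1001
4: ✓ SUBCC  r4←0x7d
5: ✓ ADDNE  r0←0xfe
6: ✓ CMP  NZCV=0010
7: · ADDMI
8: · ADDLE
9: ✓ MOVCS  r0←0xf6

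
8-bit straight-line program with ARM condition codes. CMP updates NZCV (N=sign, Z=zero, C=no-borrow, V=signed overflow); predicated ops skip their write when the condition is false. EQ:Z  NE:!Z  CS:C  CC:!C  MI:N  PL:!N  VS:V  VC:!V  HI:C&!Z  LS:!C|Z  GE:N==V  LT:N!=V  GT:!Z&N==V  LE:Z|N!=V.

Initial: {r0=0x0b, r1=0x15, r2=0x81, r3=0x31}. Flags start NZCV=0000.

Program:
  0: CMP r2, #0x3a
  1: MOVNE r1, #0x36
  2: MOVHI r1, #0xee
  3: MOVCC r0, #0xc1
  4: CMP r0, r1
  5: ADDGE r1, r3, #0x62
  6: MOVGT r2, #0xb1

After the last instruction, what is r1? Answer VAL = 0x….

0: ✓ CMP  NZCV=0011
1: ✓ MOVNE  r1←0x36
2: ✓ MOVHI  r1←0xee
3: · MOVCC
4: ✓ CMP  NZCV=0000
5: ✓ ADDGE  r1←0x93
6: ✓ MOVGT  r2←0xb1

VAL = 0x93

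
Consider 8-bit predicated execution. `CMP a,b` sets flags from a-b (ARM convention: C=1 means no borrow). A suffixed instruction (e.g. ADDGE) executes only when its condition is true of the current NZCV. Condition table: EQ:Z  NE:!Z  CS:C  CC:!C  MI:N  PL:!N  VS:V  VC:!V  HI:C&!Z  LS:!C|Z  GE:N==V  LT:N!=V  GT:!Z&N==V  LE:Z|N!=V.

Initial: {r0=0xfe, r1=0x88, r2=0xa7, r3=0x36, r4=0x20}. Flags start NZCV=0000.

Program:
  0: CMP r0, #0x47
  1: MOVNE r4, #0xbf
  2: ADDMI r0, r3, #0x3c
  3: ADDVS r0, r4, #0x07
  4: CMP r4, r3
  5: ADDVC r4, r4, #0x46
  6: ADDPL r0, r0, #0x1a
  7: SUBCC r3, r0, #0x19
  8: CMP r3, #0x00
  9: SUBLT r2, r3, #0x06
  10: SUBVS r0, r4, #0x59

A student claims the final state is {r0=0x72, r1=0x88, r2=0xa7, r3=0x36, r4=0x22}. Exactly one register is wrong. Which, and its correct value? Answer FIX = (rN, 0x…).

[0] flags=1010 → (cmp)
[1] flags=1010 NE?T → r4=0xbf
[2] flags=1010 MI?T → r0=0x72
[3] flags=1010 VS?F → skip
[4] flags=1010 → (cmp)
[5] flags=1010 VC?T → r4=0x05
[6] flags=1010 PL?F → skip
[7] flags=1010 CC?F → skip
[8] flags=0010 → (cmp)
[9] flags=0010 LT?F → skip
[10] flags=0010 VS?F → skip

FIX = (r4, 0x05)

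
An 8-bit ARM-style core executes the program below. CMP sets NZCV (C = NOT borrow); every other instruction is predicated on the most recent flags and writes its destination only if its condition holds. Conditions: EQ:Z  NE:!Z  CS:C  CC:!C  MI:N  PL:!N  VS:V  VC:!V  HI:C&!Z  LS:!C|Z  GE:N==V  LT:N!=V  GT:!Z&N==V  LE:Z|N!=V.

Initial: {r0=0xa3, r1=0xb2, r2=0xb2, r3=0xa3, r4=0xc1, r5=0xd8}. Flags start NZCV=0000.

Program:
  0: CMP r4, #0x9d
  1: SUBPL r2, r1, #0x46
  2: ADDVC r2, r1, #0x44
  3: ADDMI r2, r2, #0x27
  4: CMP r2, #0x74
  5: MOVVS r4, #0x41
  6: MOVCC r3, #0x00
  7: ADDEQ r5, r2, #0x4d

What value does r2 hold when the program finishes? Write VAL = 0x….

VAL = 0xf6

[0] flags=0010 → (cmp)
[1] flags=0010 PL?T → r2=0x6c
[2] flags=0010 VC?T → r2=0xf6
[3] flags=0010 MI?F → skip
[4] flags=1010 → (cmp)
[5] flags=1010 VS?F → skip
[6] flags=1010 CC?F → skip
[7] flags=1010 EQ?F → skip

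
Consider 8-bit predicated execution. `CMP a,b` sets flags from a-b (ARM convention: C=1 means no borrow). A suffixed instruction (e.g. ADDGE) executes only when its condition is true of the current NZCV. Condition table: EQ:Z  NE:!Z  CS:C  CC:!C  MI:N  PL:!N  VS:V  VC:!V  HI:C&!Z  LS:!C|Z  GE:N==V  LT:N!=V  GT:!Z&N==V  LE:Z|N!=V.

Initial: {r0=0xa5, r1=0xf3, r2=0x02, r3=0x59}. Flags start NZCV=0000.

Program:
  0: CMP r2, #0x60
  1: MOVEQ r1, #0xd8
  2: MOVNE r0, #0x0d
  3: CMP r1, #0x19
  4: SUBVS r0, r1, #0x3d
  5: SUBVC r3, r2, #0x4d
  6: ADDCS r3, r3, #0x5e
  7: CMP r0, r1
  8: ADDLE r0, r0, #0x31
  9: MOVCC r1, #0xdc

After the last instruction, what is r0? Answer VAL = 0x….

0: ✓ CMP  NZCV=1000
1: · MOVEQ
2: ✓ MOVNE  r0←0x0d
3: ✓ CMP  NZCV=1010
4: · SUBVS
5: ✓ SUBVC  r3←0xb5
6: ✓ ADDCS  r3←0x13
7: ✓ CMP  NZCV=0000
8: · ADDLE
9: ✓ MOVCC  r1←0xdc

VAL = 0x0d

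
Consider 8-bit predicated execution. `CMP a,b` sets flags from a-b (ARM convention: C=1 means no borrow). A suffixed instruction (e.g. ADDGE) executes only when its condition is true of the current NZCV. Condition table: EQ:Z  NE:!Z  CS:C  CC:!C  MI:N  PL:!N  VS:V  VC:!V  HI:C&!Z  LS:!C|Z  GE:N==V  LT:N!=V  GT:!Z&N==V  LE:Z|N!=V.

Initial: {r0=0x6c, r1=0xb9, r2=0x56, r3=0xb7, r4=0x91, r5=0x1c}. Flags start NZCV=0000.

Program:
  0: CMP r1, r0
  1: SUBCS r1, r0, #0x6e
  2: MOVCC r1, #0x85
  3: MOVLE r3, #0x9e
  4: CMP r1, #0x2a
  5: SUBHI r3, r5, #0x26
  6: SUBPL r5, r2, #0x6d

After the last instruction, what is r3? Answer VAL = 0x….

0: ✓ CMP  NZCV=0011
1: ✓ SUBCS  r1←0xfe
2: · MOVCC
3: ✓ MOVLE  r3←0x9e
4: ✓ CMP  NZCV=1010
5: ✓ SUBHI  r3←0xf6
6: · SUBPL

VAL = 0xf6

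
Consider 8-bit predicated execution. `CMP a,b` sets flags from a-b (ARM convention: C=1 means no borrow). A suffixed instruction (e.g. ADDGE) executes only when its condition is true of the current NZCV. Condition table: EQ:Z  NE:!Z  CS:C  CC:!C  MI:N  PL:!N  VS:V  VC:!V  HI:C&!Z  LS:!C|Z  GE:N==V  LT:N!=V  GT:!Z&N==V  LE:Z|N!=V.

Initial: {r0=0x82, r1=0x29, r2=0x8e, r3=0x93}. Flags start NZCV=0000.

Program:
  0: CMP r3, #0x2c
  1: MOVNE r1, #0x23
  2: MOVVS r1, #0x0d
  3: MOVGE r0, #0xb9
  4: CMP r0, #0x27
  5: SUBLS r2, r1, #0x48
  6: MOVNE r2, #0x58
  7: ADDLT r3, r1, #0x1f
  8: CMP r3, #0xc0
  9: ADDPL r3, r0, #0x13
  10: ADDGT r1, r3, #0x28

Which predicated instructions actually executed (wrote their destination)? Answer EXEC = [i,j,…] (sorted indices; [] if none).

0: ✓ CMP  NZCV=0011
1: ✓ MOVNE  r1←0x23
2: ✓ MOVVS  r1←0x0d
3: · MOVGE
4: ✓ CMP  NZCV=0011
5: · SUBLS
6: ✓ MOVNE  r2←0x58
7: ✓ ADDLT  r3←0x2c
8: ✓ CMP  NZCV=0000
9: ✓ ADDPL  r3←0x95
10: ✓ ADDGT  r1←0xbd

EXEC = [1,2,6,7,9,10]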